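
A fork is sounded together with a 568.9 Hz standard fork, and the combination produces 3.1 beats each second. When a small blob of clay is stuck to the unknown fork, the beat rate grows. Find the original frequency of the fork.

565.8 Hz

|f − 568.9| = 3.1, so the fork was at either 565.8 Hz or 572 Hz.
Adding mass to a fork lowers its frequency; the adjustment lowers the fork's frequency.
The beat rate rose, so the adjustment moved the fork further from 568.9 Hz — it was already below the reference.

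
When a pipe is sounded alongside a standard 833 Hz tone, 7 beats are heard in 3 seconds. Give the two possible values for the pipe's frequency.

830.6667 Hz or 835.3333 Hz

Beat frequency = 7/3 = 2.3333 Hz.
|f − 833| = 2.3333, so f = 833 ± 2.3333.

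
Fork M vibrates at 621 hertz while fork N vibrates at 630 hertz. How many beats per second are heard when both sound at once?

Beats arise from superposition of two nearby frequencies; the beat rate is |f₁ − f₂|.
|621 − 630| = 9 Hz.

9 Hz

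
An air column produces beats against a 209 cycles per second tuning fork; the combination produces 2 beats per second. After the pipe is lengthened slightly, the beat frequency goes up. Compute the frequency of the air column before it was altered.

|f − 209| = 2, so the air column was at either 207 Hz or 211 Hz.
A longer pipe has a lower fundamental; the adjustment lowers the air column's frequency.
The beat rate rose, so the adjustment moved the air column further from 209 Hz — it was already below the reference.

207 Hz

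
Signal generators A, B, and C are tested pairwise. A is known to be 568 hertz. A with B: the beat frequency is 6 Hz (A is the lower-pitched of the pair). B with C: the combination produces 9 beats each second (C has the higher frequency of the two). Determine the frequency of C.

B is above A, so f_B = 568 + 6 = 574 Hz.
C is above B, so f_C = 574 + 9 = 583 Hz.

583 Hz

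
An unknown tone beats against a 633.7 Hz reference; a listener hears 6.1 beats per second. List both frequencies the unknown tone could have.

|f − 633.7| = 6.1, so f = 633.7 ± 6.1.

627.6 Hz or 639.8 Hz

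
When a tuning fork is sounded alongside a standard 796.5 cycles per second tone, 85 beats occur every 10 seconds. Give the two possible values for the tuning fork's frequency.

788 Hz or 805 Hz

Beat frequency = 85/10 = 8.5 Hz.
|f − 796.5| = 8.5, so f = 796.5 ± 8.5.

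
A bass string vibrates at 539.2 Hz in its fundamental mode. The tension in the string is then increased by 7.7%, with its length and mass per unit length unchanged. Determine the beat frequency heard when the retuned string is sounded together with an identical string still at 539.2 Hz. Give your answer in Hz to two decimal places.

20.37 Hz

For a string, f ∝ √T, so the new frequency is 539.2·√1.077 = 559.5743 Hz.
f_beat = |559.5743 − 539.2| = 20.37 Hz.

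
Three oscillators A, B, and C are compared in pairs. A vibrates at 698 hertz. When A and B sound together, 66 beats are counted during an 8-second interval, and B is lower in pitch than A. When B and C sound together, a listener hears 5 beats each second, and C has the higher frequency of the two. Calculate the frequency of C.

694.75 Hz

A–B: Beat frequency = 66/8 = 8.25 Hz.
B is below A, so f_B = 698 − 8.25 = 689.75 Hz.
C is above B, so f_C = 689.75 + 5 = 694.75 Hz.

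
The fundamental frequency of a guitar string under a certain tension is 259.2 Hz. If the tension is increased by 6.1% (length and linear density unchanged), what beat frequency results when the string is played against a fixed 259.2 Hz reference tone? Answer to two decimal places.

For a string, f ∝ √T, so the new frequency is 259.2·√1.061 = 266.9886 Hz.
f_beat = |266.9886 − 259.2| = 7.79 Hz.

7.79 Hz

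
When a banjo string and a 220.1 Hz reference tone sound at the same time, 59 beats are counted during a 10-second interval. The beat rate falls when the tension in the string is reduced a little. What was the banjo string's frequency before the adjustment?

Beat frequency = 59/10 = 5.9 Hz.
|f − 220.1| = 5.9, so the banjo string was at either 214.2 Hz or 226 Hz.
Lower tension means lower frequency; the adjustment lowers the banjo string's frequency.
The beat rate fell, so the adjustment moved the banjo string toward 220.1 Hz — it must have started above the reference.

226 Hz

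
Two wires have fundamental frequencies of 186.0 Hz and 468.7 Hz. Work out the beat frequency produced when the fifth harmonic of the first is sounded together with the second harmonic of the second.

Fifth harmonic of the first: 5·186.0 = 930.0 Hz.
Second harmonic of the second: 2·468.7 = 937.4 Hz.
f_beat = |930.0 − 937.4| = 7.4 Hz.

7.4 Hz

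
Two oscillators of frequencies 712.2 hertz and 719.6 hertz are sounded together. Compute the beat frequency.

f_beat = |f₁ − f₂|.
|712.2 − 719.6| = 7.4 Hz.

7.4 Hz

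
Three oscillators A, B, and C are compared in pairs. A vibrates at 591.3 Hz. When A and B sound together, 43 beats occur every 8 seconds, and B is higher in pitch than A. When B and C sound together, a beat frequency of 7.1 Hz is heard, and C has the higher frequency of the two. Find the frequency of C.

A–B: Beat frequency = 43/8 = 5.375 Hz.
B is above A, so f_B = 591.3 + 5.375 = 596.675 Hz.
C is above B, so f_C = 596.675 + 7.1 = 603.775 Hz.

603.775 Hz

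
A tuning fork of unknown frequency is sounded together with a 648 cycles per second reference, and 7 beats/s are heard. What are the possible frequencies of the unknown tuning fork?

|f − 648| = 7, so f = 648 ± 7.

641 Hz or 655 Hz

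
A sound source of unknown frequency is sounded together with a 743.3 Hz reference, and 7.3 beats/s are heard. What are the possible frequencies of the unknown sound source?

|f − 743.3| = 7.3, so f = 743.3 ± 7.3.

736 Hz or 750.6 Hz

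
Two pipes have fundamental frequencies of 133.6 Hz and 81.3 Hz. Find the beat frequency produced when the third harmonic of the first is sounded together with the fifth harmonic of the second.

5.7 Hz

Third harmonic of the first: 3·133.6 = 400.8 Hz.
Fifth harmonic of the second: 5·81.3 = 406.5 Hz.
f_beat = |400.8 − 406.5| = 5.7 Hz.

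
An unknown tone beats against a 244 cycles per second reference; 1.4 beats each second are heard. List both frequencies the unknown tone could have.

|f − 244| = 1.4, so f = 244 ± 1.4.

242.6 Hz or 245.4 Hz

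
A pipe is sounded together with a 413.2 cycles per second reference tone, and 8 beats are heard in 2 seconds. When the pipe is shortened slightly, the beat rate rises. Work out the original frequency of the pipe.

Beat frequency = 8/2 = 4 Hz.
|f − 413.2| = 4, so the pipe was at either 409.2 Hz or 417.2 Hz.
A shorter pipe has a higher fundamental; the adjustment raises the pipe's frequency.
The beat rate rose, so the adjustment moved the pipe further from 413.2 Hz — it was already above the reference.

417.2 Hz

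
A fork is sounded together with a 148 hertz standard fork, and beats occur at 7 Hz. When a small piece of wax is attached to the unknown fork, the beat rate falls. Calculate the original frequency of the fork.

|f − 148| = 7, so the fork was at either 141 Hz or 155 Hz.
Loading a fork with wax lowers its frequency; the adjustment lowers the fork's frequency.
The beat rate fell, so the adjustment moved the fork toward 148 Hz — it must have started above the reference.

155 Hz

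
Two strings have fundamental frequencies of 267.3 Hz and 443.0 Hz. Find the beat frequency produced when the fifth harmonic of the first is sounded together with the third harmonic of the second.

7.5 Hz

Fifth harmonic of the first: 5·267.3 = 1336.5 Hz.
Third harmonic of the second: 3·443.0 = 1329.0 Hz.
f_beat = |1336.5 − 1329.0| = 7.5 Hz.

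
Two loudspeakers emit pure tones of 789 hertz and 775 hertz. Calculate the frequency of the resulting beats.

f_beat = |f₁ − f₂|.
|789 − 775| = 14 Hz.

14 Hz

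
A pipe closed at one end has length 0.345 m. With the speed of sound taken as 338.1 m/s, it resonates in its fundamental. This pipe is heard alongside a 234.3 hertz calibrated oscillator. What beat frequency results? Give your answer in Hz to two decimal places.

10.70 Hz

Closed pipe (odd harmonics): f_n = n·v/(4L) = 1·338.1/(4·0.345) = 245.0000 Hz.
f_beat = |245.0000 − 234.3| = 10.70 Hz.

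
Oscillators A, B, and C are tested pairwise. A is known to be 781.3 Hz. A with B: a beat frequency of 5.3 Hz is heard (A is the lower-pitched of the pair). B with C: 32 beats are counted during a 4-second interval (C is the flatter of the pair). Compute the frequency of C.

778.6 Hz

B is above A, so f_B = 781.3 + 5.3 = 786.6 Hz.
B–C: Beat frequency = 32/4 = 8 Hz.
C is below B, so f_C = 786.6 − 8 = 778.6 Hz.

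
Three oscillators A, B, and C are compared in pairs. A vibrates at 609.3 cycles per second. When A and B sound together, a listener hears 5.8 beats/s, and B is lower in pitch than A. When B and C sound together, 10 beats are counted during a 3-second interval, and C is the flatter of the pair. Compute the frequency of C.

B is below A, so f_B = 609.3 − 5.8 = 603.5 Hz.
B–C: Beat frequency = 10/3 = 3.3333 Hz.
C is below B, so f_C = 603.5 − 3.3333 = 600.1667 Hz.

600.1667 Hz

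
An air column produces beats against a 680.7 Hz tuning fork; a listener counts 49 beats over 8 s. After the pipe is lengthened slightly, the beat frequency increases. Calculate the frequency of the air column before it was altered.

Beat frequency = 49/8 = 6.125 Hz.
|f − 680.7| = 6.125, so the air column was at either 674.575 Hz or 686.825 Hz.
A longer pipe has a lower fundamental; the adjustment lowers the air column's frequency.
The beat rate rose, so the adjustment moved the air column further from 680.7 Hz — it was already below the reference.

674.575 Hz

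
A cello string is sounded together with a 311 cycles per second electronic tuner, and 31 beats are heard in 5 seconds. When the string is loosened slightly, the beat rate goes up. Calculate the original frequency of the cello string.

Beat frequency = 31/5 = 6.2 Hz.
|f − 311| = 6.2, so the cello string was at either 304.8 Hz or 317.2 Hz.
Reducing tension lowers a string's frequency; the adjustment lowers the cello string's frequency.
The beat rate rose, so the adjustment moved the cello string further from 311 Hz — it was already below the reference.

304.8 Hz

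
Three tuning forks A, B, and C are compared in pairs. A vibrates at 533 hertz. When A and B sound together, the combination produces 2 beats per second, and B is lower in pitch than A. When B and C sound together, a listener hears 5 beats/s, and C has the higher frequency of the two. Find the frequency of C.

B is below A, so f_B = 533 − 2 = 531 Hz.
C is above B, so f_C = 531 + 5 = 536 Hz.

536 Hz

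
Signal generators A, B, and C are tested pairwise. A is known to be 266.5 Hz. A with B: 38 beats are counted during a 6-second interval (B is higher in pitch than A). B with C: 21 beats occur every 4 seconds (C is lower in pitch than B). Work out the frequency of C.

267.5833 Hz

A–B: Beat frequency = 38/6 = 6.3333 Hz.
B is above A, so f_B = 266.5 + 6.3333 = 272.8333 Hz.
B–C: Beat frequency = 21/4 = 5.25 Hz.
C is below B, so f_C = 272.8333 − 5.25 = 267.5833 Hz.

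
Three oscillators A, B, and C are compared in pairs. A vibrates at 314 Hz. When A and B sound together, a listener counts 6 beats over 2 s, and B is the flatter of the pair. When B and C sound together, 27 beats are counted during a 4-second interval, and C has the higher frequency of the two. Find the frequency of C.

317.75 Hz

A–B: Beat frequency = 6/2 = 3 Hz.
B is below A, so f_B = 314 − 3 = 311 Hz.
B–C: Beat frequency = 27/4 = 6.75 Hz.
C is above B, so f_C = 311 + 6.75 = 317.75 Hz.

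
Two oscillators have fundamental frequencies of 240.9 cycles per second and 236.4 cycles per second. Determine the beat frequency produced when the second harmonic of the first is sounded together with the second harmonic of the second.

9.0 Hz

Second harmonic of the first: 2·240.9 = 481.8 Hz.
Second harmonic of the second: 2·236.4 = 472.8 Hz.
f_beat = |481.8 − 472.8| = 9.0 Hz.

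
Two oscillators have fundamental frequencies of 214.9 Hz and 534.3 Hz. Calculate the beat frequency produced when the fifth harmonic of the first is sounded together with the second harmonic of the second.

5.9 Hz

Fifth harmonic of the first: 5·214.9 = 1074.5 Hz.
Second harmonic of the second: 2·534.3 = 1068.6 Hz.
f_beat = |1074.5 − 1068.6| = 5.9 Hz.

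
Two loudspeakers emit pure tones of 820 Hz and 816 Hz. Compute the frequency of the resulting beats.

4 Hz

f_beat = |f₁ − f₂|.
|820 − 816| = 4 Hz.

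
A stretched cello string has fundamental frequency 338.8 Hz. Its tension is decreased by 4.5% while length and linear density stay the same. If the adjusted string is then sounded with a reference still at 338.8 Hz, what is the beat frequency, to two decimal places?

7.71 Hz

For a string, f ∝ √T, so the new frequency is 338.8·√0.955 = 331.0893 Hz.
f_beat = |331.0893 − 338.8| = 7.71 Hz.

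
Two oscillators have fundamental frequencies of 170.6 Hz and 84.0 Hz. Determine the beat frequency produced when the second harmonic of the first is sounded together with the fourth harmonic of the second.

Second harmonic of the first: 2·170.6 = 341.2 Hz.
Fourth harmonic of the second: 4·84.0 = 336.0 Hz.
f_beat = |341.2 − 336.0| = 5.2 Hz.

5.2 Hz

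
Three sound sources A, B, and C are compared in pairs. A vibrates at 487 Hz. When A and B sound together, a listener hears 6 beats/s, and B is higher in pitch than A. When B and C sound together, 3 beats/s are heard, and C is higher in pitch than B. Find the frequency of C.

B is above A, so f_B = 487 + 6 = 493 Hz.
C is above B, so f_C = 493 + 3 = 496 Hz.

496 Hz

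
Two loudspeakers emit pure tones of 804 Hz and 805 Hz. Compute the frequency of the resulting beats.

The beat frequency equals the magnitude of the frequency difference.
|804 − 805| = 1 Hz.

1 Hz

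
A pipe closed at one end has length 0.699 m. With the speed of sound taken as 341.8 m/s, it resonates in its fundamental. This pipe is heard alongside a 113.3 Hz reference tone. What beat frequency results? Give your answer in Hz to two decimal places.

Closed pipe (odd harmonics): f_n = n·v/(4L) = 1·341.8/(4·0.699) = 122.2461 Hz.
f_beat = |122.2461 − 113.3| = 8.95 Hz.

8.95 Hz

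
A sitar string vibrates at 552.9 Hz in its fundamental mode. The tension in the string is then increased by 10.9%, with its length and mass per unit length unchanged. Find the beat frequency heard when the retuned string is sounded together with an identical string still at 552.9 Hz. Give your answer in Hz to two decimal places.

For a string, f ∝ √T, so the new frequency is 552.9·√1.109 = 582.2538 Hz.
f_beat = |582.2538 − 552.9| = 29.35 Hz.

29.35 Hz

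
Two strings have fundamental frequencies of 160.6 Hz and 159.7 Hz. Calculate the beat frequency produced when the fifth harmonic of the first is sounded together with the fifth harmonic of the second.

Fifth harmonic of the first: 5·160.6 = 803.0 Hz.
Fifth harmonic of the second: 5·159.7 = 798.5 Hz.
f_beat = |803.0 − 798.5| = 4.5 Hz.

4.5 Hz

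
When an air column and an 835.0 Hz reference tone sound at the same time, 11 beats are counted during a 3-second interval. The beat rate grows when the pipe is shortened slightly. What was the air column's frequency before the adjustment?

838.6667 Hz

Beat frequency = 11/3 = 3.6667 Hz.
|f − 835.0| = 3.6667, so the air column was at either 831.3333 Hz or 838.6667 Hz.
A shorter pipe has a higher fundamental; the adjustment raises the air column's frequency.
The beat rate rose, so the adjustment moved the air column further from 835.0 Hz — it was already above the reference.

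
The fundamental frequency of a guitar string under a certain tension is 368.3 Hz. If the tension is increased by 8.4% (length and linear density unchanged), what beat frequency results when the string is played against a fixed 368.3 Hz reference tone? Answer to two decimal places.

For a string, f ∝ √T, so the new frequency is 368.3·√1.084 = 383.4567 Hz.
f_beat = |383.4567 − 368.3| = 15.16 Hz.

15.16 Hz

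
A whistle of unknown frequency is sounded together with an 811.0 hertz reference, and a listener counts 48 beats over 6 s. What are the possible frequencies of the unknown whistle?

803 Hz or 819 Hz

Beat frequency = 48/6 = 8 Hz.
|f − 811.0| = 8, so f = 811.0 ± 8.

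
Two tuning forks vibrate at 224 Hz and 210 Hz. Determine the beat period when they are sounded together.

f_beat = |224 − 210| = 14 Hz.
Beat period T = 1 / f_beat = 1 / 14 s.

0.071 s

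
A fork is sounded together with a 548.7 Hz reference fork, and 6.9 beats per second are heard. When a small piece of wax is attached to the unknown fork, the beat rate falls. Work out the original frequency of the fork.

|f − 548.7| = 6.9, so the fork was at either 541.8 Hz or 555.6 Hz.
Loading a fork with wax lowers its frequency; the adjustment lowers the fork's frequency.
The beat rate fell, so the adjustment moved the fork toward 548.7 Hz — it must have started above the reference.

555.6 Hz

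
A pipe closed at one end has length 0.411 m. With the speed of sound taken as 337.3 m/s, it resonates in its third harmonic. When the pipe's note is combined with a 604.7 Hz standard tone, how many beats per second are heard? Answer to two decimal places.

Closed pipe (odd harmonics): f_n = n·v/(4L) = 3·337.3/(4·0.411) = 615.5109 Hz.
f_beat = |615.5109 − 604.7| = 10.81 Hz.

10.81 Hz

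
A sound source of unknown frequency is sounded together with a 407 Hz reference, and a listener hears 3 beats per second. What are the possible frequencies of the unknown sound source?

404 Hz or 410 Hz

|f − 407| = 3, so f = 407 ± 3.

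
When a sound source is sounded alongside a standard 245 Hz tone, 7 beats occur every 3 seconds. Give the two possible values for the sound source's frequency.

Beat frequency = 7/3 = 2.3333 Hz.
|f − 245| = 2.3333, so f = 245 ± 2.3333.

242.6667 Hz or 247.3333 Hz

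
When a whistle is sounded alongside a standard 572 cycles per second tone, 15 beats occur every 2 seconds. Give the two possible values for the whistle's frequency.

Beat frequency = 15/2 = 7.5 Hz.
|f − 572| = 7.5, so f = 572 ± 7.5.

564.5 Hz or 579.5 Hz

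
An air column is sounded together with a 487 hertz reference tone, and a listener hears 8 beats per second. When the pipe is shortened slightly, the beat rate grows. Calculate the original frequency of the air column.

|f − 487| = 8, so the air column was at either 479 Hz or 495 Hz.
A shorter pipe has a higher fundamental; the adjustment raises the air column's frequency.
The beat rate rose, so the adjustment moved the air column further from 487 Hz — it was already above the reference.

495 Hz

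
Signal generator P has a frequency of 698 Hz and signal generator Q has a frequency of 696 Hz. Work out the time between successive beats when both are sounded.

f_beat = |698 − 696| = 2 Hz.
Beat period T = 1 / f_beat = 1 / 2 s.

0.500 s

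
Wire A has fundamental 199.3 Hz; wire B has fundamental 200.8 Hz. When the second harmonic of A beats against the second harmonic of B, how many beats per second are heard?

3.0 Hz

Second harmonic of the first: 2·199.3 = 398.6 Hz.
Second harmonic of the second: 2·200.8 = 401.6 Hz.
f_beat = |398.6 − 401.6| = 3.0 Hz.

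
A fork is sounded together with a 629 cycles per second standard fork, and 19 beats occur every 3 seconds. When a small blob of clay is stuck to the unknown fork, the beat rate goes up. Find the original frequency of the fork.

Beat frequency = 19/3 = 6.3333 Hz.
|f − 629| = 6.3333, so the fork was at either 622.6667 Hz or 635.3333 Hz.
Adding mass to a fork lowers its frequency; the adjustment lowers the fork's frequency.
The beat rate rose, so the adjustment moved the fork further from 629 Hz — it was already below the reference.

622.6667 Hz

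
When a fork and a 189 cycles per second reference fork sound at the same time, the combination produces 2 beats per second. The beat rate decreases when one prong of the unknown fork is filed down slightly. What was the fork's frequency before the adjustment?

187 Hz

|f − 189| = 2, so the fork was at either 187 Hz or 191 Hz.
Filing a prong removes mass and raises the fork's frequency; the adjustment raises the fork's frequency.
The beat rate fell, so the adjustment moved the fork toward 189 Hz — it must have started below the reference.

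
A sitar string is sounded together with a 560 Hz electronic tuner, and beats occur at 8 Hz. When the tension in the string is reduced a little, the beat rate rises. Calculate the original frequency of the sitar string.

|f − 560| = 8, so the sitar string was at either 552 Hz or 568 Hz.
Lower tension means lower frequency; the adjustment lowers the sitar string's frequency.
The beat rate rose, so the adjustment moved the sitar string further from 560 Hz — it was already below the reference.

552 Hz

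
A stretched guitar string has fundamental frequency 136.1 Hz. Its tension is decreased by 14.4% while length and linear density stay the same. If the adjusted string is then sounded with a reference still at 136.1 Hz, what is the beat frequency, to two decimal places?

For a string, f ∝ √T, so the new frequency is 136.1·√0.856 = 125.9201 Hz.
f_beat = |125.9201 − 136.1| = 10.18 Hz.

10.18 Hz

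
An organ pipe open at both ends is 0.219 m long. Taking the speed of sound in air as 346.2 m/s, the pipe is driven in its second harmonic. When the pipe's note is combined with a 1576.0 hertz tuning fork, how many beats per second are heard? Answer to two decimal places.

Open pipe: f_n = n·v/(2L) = 2·346.2/(2·0.219) = 1580.8219 Hz.
f_beat = |1580.8219 − 1576.0| = 4.82 Hz.

4.82 Hz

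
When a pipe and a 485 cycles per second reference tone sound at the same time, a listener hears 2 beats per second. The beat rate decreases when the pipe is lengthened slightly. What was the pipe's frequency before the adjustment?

487 Hz

|f − 485| = 2, so the pipe was at either 483 Hz or 487 Hz.
A longer pipe has a lower fundamental; the adjustment lowers the pipe's frequency.
The beat rate fell, so the adjustment moved the pipe toward 485 Hz — it must have started above the reference.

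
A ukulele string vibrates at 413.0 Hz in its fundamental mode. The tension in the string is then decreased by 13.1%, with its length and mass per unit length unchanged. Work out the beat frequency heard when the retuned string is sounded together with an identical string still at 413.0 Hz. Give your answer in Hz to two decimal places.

28.00 Hz

For a string, f ∝ √T, so the new frequency is 413.0·√0.869 = 384.9993 Hz.
f_beat = |384.9993 − 413.0| = 28.00 Hz.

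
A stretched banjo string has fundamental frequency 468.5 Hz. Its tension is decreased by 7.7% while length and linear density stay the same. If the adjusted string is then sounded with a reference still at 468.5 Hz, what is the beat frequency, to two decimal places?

18.40 Hz

For a string, f ∝ √T, so the new frequency is 468.5·√0.923 = 450.1015 Hz.
f_beat = |450.1015 − 468.5| = 18.40 Hz.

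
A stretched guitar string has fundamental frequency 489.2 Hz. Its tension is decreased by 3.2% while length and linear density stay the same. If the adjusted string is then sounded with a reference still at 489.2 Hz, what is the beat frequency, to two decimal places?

7.89 Hz

For a string, f ∝ √T, so the new frequency is 489.2·√0.968 = 481.3092 Hz.
f_beat = |481.3092 − 489.2| = 7.89 Hz.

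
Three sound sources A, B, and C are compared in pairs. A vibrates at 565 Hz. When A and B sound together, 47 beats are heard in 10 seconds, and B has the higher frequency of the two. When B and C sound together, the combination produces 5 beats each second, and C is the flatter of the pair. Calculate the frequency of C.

A–B: Beat frequency = 47/10 = 4.7 Hz.
B is above A, so f_B = 565 + 4.7 = 569.7 Hz.
C is below B, so f_C = 569.7 − 5 = 564.7 Hz.

564.7 Hz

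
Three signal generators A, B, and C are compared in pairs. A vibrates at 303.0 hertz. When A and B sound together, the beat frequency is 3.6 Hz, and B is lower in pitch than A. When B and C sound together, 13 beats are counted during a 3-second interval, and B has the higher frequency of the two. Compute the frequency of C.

295.0667 Hz

B is below A, so f_B = 303.0 − 3.6 = 299.4 Hz.
B–C: Beat frequency = 13/3 = 4.3333 Hz.
C is below B, so f_C = 299.4 − 4.3333 = 295.0667 Hz.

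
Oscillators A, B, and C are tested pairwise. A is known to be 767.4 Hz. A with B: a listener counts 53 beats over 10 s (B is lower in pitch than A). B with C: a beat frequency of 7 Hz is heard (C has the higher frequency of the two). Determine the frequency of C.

A–B: Beat frequency = 53/10 = 5.3 Hz.
B is below A, so f_B = 767.4 − 5.3 = 762.1 Hz.
C is above B, so f_C = 762.1 + 7 = 769.1 Hz.

769.1 Hz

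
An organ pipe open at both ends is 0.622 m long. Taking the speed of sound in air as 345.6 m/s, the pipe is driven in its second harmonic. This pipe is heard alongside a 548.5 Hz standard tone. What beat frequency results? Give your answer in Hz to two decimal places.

Open pipe: f_n = n·v/(2L) = 2·345.6/(2·0.622) = 555.6270 Hz.
f_beat = |555.6270 − 548.5| = 7.13 Hz.

7.13 Hz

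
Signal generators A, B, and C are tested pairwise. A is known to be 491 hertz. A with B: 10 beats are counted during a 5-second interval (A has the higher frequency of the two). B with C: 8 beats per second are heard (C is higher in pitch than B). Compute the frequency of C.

497 Hz

A–B: Beat frequency = 10/5 = 2 Hz.
B is below A, so f_B = 491 − 2 = 489 Hz.
C is above B, so f_C = 489 + 8 = 497 Hz.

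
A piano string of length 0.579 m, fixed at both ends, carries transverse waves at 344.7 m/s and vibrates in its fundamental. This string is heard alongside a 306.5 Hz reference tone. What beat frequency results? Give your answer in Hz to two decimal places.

8.83 Hz

For a string fixed at both ends, f_n = n·v/(2L) = 1·344.7/(2·0.579) = 297.6684 Hz.
f_beat = |297.6684 − 306.5| = 8.83 Hz.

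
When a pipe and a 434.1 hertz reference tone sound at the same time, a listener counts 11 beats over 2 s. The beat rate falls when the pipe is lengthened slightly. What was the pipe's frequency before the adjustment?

439.6 Hz

Beat frequency = 11/2 = 5.5 Hz.
|f − 434.1| = 5.5, so the pipe was at either 428.6 Hz or 439.6 Hz.
A longer pipe has a lower fundamental; the adjustment lowers the pipe's frequency.
The beat rate fell, so the adjustment moved the pipe toward 434.1 Hz — it must have started above the reference.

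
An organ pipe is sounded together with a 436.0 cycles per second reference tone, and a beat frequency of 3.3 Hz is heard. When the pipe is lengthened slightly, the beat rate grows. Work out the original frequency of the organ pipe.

|f − 436.0| = 3.3, so the organ pipe was at either 432.7 Hz or 439.3 Hz.
A longer pipe has a lower fundamental; the adjustment lowers the organ pipe's frequency.
The beat rate rose, so the adjustment moved the organ pipe further from 436.0 Hz — it was already below the reference.

432.7 Hz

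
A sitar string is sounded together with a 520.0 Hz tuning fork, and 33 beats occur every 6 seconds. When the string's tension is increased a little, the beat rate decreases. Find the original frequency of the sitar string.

514.5 Hz

Beat frequency = 33/6 = 5.5 Hz.
|f − 520.0| = 5.5, so the sitar string was at either 514.5 Hz or 525.5 Hz.
Higher tension means higher frequency; the adjustment raises the sitar string's frequency.
The beat rate fell, so the adjustment moved the sitar string toward 520.0 Hz — it must have started below the reference.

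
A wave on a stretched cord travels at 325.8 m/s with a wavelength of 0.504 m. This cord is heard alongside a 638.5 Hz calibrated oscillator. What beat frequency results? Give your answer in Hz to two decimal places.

7.93 Hz

Source frequency f = v/λ = 325.8/0.504 = 646.4286 Hz.
f_beat = |646.4286 − 638.5| = 7.93 Hz.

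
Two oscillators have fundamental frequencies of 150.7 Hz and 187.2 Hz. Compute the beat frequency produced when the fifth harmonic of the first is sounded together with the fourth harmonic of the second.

Fifth harmonic of the first: 5·150.7 = 753.5 Hz.
Fourth harmonic of the second: 4·187.2 = 748.8 Hz.
f_beat = |753.5 − 748.8| = 4.7 Hz.

4.7 Hz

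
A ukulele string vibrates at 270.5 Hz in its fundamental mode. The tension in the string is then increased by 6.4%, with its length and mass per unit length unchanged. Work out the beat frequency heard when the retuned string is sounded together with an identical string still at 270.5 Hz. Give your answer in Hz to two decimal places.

For a string, f ∝ √T, so the new frequency is 270.5·√1.064 = 279.0218 Hz.
f_beat = |279.0218 − 270.5| = 8.52 Hz.

8.52 Hz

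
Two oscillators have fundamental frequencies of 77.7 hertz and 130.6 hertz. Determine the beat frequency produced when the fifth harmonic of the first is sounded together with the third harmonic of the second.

Fifth harmonic of the first: 5·77.7 = 388.5 Hz.
Third harmonic of the second: 3·130.6 = 391.8 Hz.
f_beat = |388.5 − 391.8| = 3.3 Hz.

3.3 Hz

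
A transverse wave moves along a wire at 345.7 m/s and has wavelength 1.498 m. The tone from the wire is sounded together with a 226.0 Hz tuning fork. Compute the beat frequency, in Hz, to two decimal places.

4.77 Hz

Source frequency f = v/λ = 345.7/1.498 = 230.7744 Hz.
f_beat = |230.7744 − 226.0| = 4.77 Hz.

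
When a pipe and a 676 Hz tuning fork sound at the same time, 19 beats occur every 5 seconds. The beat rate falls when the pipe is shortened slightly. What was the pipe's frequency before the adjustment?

Beat frequency = 19/5 = 3.8 Hz.
|f − 676| = 3.8, so the pipe was at either 672.2 Hz or 679.8 Hz.
A shorter pipe has a higher fundamental; the adjustment raises the pipe's frequency.
The beat rate fell, so the adjustment moved the pipe toward 676 Hz — it must have started below the reference.

672.2 Hz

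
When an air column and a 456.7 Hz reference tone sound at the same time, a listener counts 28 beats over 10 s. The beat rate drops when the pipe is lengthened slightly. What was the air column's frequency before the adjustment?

Beat frequency = 28/10 = 2.8 Hz.
|f − 456.7| = 2.8, so the air column was at either 453.9 Hz or 459.5 Hz.
A longer pipe has a lower fundamental; the adjustment lowers the air column's frequency.
The beat rate fell, so the adjustment moved the air column toward 456.7 Hz — it must have started above the reference.

459.5 Hz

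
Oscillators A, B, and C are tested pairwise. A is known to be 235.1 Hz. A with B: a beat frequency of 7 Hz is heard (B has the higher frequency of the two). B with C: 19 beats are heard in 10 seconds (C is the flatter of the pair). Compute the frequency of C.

B is above A, so f_B = 235.1 + 7 = 242.1 Hz.
B–C: Beat frequency = 19/10 = 1.9 Hz.
C is below B, so f_C = 242.1 − 1.9 = 240.2 Hz.

240.2 Hz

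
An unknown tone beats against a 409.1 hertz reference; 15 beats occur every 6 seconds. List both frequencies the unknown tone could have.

Beat frequency = 15/6 = 2.5 Hz.
|f − 409.1| = 2.5, so f = 409.1 ± 2.5.

406.6 Hz or 411.6 Hz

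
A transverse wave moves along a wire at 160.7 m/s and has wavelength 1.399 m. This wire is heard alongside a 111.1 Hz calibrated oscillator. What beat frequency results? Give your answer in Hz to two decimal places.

3.77 Hz

Source frequency f = v/λ = 160.7/1.399 = 114.8678 Hz.
f_beat = |114.8678 − 111.1| = 3.77 Hz.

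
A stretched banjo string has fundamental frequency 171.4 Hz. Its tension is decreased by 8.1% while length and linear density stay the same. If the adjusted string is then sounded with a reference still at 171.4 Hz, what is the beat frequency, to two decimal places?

For a string, f ∝ √T, so the new frequency is 171.4·√0.919 = 164.3117 Hz.
f_beat = |164.3117 − 171.4| = 7.09 Hz.

7.09 Hz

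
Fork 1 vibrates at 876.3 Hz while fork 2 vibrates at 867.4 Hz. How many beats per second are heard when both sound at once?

8.9 Hz

Beats arise from superposition of two nearby frequencies; the beat rate is |f₁ − f₂|.
|876.3 − 867.4| = 8.9 Hz.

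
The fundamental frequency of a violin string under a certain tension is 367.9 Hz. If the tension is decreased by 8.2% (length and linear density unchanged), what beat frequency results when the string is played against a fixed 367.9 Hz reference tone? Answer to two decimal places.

For a string, f ∝ √T, so the new frequency is 367.9·√0.918 = 352.4935 Hz.
f_beat = |352.4935 − 367.9| = 15.41 Hz.

15.41 Hz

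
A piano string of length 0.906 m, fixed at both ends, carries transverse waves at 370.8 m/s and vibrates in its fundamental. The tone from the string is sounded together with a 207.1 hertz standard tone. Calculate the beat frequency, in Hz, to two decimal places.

2.46 Hz

For a string fixed at both ends, f_n = n·v/(2L) = 1·370.8/(2·0.906) = 204.6358 Hz.
f_beat = |204.6358 − 207.1| = 2.46 Hz.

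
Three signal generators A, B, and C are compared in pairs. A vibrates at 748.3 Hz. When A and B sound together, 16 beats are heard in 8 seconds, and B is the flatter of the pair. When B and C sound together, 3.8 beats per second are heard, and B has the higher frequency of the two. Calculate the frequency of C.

742.5 Hz

A–B: Beat frequency = 16/8 = 2 Hz.
B is below A, so f_B = 748.3 − 2 = 746.3 Hz.
C is below B, so f_C = 746.3 − 3.8 = 742.5 Hz.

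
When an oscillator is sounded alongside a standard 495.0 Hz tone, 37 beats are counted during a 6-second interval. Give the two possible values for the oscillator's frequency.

Beat frequency = 37/6 = 6.1667 Hz.
|f − 495.0| = 6.1667, so f = 495.0 ± 6.1667.

488.8333 Hz or 501.1667 Hz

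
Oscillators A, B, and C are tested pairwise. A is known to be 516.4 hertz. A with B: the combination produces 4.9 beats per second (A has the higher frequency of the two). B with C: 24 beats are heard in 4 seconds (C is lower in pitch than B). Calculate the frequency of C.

505.5 Hz

B is below A, so f_B = 516.4 − 4.9 = 511.5 Hz.
B–C: Beat frequency = 24/4 = 6 Hz.
C is below B, so f_C = 511.5 − 6 = 505.5 Hz.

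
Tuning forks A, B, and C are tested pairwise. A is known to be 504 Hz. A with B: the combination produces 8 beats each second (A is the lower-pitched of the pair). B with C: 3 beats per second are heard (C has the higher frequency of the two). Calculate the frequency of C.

515 Hz

B is above A, so f_B = 504 + 8 = 512 Hz.
C is above B, so f_C = 512 + 3 = 515 Hz.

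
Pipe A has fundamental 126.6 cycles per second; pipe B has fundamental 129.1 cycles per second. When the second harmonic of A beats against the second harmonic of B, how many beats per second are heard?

Second harmonic of the first: 2·126.6 = 253.2 Hz.
Second harmonic of the second: 2·129.1 = 258.2 Hz.
f_beat = |253.2 − 258.2| = 5.0 Hz.

5.0 Hz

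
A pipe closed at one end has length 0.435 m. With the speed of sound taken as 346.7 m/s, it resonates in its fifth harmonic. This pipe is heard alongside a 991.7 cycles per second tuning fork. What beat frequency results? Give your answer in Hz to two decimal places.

Closed pipe (odd harmonics): f_n = n·v/(4L) = 5·346.7/(4·0.435) = 996.2644 Hz.
f_beat = |996.2644 − 991.7| = 4.56 Hz.

4.56 Hz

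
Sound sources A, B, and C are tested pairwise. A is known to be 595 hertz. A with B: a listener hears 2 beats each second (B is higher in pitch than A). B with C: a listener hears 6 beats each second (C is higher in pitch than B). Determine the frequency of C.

603 Hz

B is above A, so f_B = 595 + 2 = 597 Hz.
C is above B, so f_C = 597 + 6 = 603 Hz.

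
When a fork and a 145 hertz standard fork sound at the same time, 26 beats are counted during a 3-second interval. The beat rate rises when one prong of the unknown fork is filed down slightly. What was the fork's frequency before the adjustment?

153.6667 Hz

Beat frequency = 26/3 = 8.6667 Hz.
|f − 145| = 8.6667, so the fork was at either 136.3333 Hz or 153.6667 Hz.
Filing a prong removes mass and raises the fork's frequency; the adjustment raises the fork's frequency.
The beat rate rose, so the adjustment moved the fork further from 145 Hz — it was already above the reference.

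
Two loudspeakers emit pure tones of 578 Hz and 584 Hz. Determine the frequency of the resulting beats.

6 Hz

The beat frequency equals the magnitude of the frequency difference.
|578 − 584| = 6 Hz.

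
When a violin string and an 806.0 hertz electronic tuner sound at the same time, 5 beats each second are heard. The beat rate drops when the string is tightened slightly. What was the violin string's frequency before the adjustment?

|f − 806.0| = 5, so the violin string was at either 801 Hz or 811 Hz.
Increasing tension raises a string's frequency; the adjustment raises the violin string's frequency.
The beat rate fell, so the adjustment moved the violin string toward 806.0 Hz — it must have started below the reference.

801 Hz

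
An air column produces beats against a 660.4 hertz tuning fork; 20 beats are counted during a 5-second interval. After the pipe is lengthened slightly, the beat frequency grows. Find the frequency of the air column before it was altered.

656.4 Hz

Beat frequency = 20/5 = 4 Hz.
|f − 660.4| = 4, so the air column was at either 656.4 Hz or 664.4 Hz.
A longer pipe has a lower fundamental; the adjustment lowers the air column's frequency.
The beat rate rose, so the adjustment moved the air column further from 660.4 Hz — it was already below the reference.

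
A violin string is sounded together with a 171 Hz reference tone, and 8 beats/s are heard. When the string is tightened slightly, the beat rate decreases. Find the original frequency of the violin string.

|f − 171| = 8, so the violin string was at either 163 Hz or 179 Hz.
Increasing tension raises a string's frequency; the adjustment raises the violin string's frequency.
The beat rate fell, so the adjustment moved the violin string toward 171 Hz — it must have started below the reference.

163 Hz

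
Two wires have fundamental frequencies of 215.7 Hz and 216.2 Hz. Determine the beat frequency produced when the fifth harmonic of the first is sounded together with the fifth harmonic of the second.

2.5 Hz

Fifth harmonic of the first: 5·215.7 = 1078.5 Hz.
Fifth harmonic of the second: 5·216.2 = 1081.0 Hz.
f_beat = |1078.5 − 1081.0| = 2.5 Hz.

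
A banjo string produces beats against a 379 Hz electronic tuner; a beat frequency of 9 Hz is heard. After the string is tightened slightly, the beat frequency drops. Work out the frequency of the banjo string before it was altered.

370 Hz

|f − 379| = 9, so the banjo string was at either 370 Hz or 388 Hz.
Increasing tension raises a string's frequency; the adjustment raises the banjo string's frequency.
The beat rate fell, so the adjustment moved the banjo string toward 379 Hz — it must have started below the reference.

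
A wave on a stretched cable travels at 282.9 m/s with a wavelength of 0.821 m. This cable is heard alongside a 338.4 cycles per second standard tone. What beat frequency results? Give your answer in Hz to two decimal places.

6.18 Hz

Source frequency f = v/λ = 282.9/0.821 = 344.5798 Hz.
f_beat = |344.5798 − 338.4| = 6.18 Hz.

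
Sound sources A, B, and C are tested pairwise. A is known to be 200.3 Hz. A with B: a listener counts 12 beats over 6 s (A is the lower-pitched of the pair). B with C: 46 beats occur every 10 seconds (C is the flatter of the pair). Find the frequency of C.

A–B: Beat frequency = 12/6 = 2 Hz.
B is above A, so f_B = 200.3 + 2 = 202.3 Hz.
B–C: Beat frequency = 46/10 = 4.6 Hz.
C is below B, so f_C = 202.3 − 4.6 = 197.7 Hz.

197.7 Hz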